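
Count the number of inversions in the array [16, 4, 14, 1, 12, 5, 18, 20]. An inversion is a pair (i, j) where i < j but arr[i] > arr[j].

Finding inversions in [16, 4, 14, 1, 12, 5, 18, 20]:

(0, 1): arr[0]=16 > arr[1]=4
(0, 2): arr[0]=16 > arr[2]=14
(0, 3): arr[0]=16 > arr[3]=1
(0, 4): arr[0]=16 > arr[4]=12
(0, 5): arr[0]=16 > arr[5]=5
(1, 3): arr[1]=4 > arr[3]=1
(2, 3): arr[2]=14 > arr[3]=1
(2, 4): arr[2]=14 > arr[4]=12
(2, 5): arr[2]=14 > arr[5]=5
(4, 5): arr[4]=12 > arr[5]=5

Total inversions: 10

The array has 10 inversion(s): (0,1), (0,2), (0,3), (0,4), (0,5), (1,3), (2,3), (2,4), (2,5), (4,5). Each pair (i,j) satisfies i < j and arr[i] > arr[j].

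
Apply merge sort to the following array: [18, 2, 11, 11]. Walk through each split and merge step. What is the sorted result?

Merge sort trace:

Split: [18, 2, 11, 11] -> [18, 2] and [11, 11]
  Split: [18, 2] -> [18] and [2]
  Merge: [18] + [2] -> [2, 18]
  Split: [11, 11] -> [11] and [11]
  Merge: [11] + [11] -> [11, 11]
Merge: [2, 18] + [11, 11] -> [2, 11, 11, 18]

Final sorted array: [2, 11, 11, 18]

The merge sort proceeds by recursively splitting the array and merging sorted halves.
After all merges, the sorted array is [2, 11, 11, 18].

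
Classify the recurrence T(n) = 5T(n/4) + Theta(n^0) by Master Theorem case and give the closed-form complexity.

Master Theorem for T(n) = 5T(n/4) + O(n^0):

a = 5, b = 4, c = 0
log_b(a) = log_4(5) = 1.1610

Case 1: c = 0 < log_4(5) = 1.1610
T(n) = O(n^(log_4 5))

For T(n) = 5T(n/4) + O(n^0): log_4(5) = 1.1610. This is Case 1 of the Master Theorem (c < log_b(a), work dominated by leaves), giving O(n^(log_4 5)).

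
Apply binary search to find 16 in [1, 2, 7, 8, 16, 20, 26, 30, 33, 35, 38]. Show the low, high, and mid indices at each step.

Binary search for 16 in [1, 2, 7, 8, 16, 20, 26, 30, 33, 35, 38]:

lo=0, hi=10, mid=5, arr[mid]=20 -> 20 > 16, search left half
lo=0, hi=4, mid=2, arr[mid]=7 -> 7 < 16, search right half
lo=3, hi=4, mid=3, arr[mid]=8 -> 8 < 16, search right half
lo=4, hi=4, mid=4, arr[mid]=16 -> Found target at index 4!

Binary search finds 16 at index 4 after 4 comparisons. The search repeatedly halves the search space by comparing with the middle element.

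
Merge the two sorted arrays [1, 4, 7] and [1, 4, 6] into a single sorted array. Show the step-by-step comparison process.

Merging process:

Compare 1 vs 1: take 1 from left. Merged: [1]
Compare 4 vs 1: take 1 from right. Merged: [1, 1]
Compare 4 vs 4: take 4 from left. Merged: [1, 1, 4]
Compare 7 vs 4: take 4 from right. Merged: [1, 1, 4, 4]
Compare 7 vs 6: take 6 from right. Merged: [1, 1, 4, 4, 6]
Append remaining from left: [7]. Merged: [1, 1, 4, 4, 6, 7]

Final merged array: [1, 1, 4, 4, 6, 7]
Total comparisons: 5

The merged array is [1, 1, 4, 4, 6, 7], requiring 5 comparisons. The merge step runs in O(n) time where n is the total number of elements.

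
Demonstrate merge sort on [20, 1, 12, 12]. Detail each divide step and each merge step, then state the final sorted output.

Merge sort trace:

Split: [20, 1, 12, 12] -> [20, 1] and [12, 12]
  Split: [20, 1] -> [20] and [1]
  Merge: [20] + [1] -> [1, 20]
  Split: [12, 12] -> [12] and [12]
  Merge: [12] + [12] -> [12, 12]
Merge: [1, 20] + [12, 12] -> [1, 12, 12, 20]

Final sorted array: [1, 12, 12, 20]

The merge sort proceeds by recursively splitting the array and merging sorted halves.
After all merges, the sorted array is [1, 12, 12, 20].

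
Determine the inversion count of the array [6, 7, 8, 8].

Finding inversions in [6, 7, 8, 8]:


Total inversions: 0

The array has 0 inversions. It is already sorted.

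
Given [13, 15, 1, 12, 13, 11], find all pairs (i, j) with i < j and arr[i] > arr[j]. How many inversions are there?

Finding inversions in [13, 15, 1, 12, 13, 11]:

(0, 2): arr[0]=13 > arr[2]=1
(0, 3): arr[0]=13 > arr[3]=12
(0, 5): arr[0]=13 > arr[5]=11
(1, 2): arr[1]=15 > arr[2]=1
(1, 3): arr[1]=15 > arr[3]=12
(1, 4): arr[1]=15 > arr[4]=13
(1, 5): arr[1]=15 > arr[5]=11
(3, 5): arr[3]=12 > arr[5]=11
(4, 5): arr[4]=13 > arr[5]=11

Total inversions: 9

The array has 9 inversion(s): (0,2), (0,3), (0,5), (1,2), (1,3), (1,4), (1,5), (3,5), (4,5). Each pair (i,j) satisfies i < j and arr[i] > arr[j].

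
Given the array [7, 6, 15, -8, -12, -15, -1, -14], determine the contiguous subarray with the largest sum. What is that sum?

Using Kadane's algorithm on [7, 6, 15, -8, -12, -15, -1, -14]:

Scanning through the array:
Position 1 (value 6): max_ending_here = 13, max_so_far = 13
Position 2 (value 15): max_ending_here = 28, max_so_far = 28
Position 3 (value -8): max_ending_here = 20, max_so_far = 28
Position 4 (value -12): max_ending_here = 8, max_so_far = 28
Position 5 (value -15): max_ending_here = -7, max_so_far = 28
Position 6 (value -1): max_ending_here = -1, max_so_far = 28
Position 7 (value -14): max_ending_here = -14, max_so_far = 28

Maximum subarray: [7, 6, 15]
Maximum sum: 28

The maximum subarray is [7, 6, 15] with sum 28. This subarray runs from index 0 to index 2.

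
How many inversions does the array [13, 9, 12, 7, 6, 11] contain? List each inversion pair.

Finding inversions in [13, 9, 12, 7, 6, 11]:

(0, 1): arr[0]=13 > arr[1]=9
(0, 2): arr[0]=13 > arr[2]=12
(0, 3): arr[0]=13 > arr[3]=7
(0, 4): arr[0]=13 > arr[4]=6
(0, 5): arr[0]=13 > arr[5]=11
(1, 3): arr[1]=9 > arr[3]=7
(1, 4): arr[1]=9 > arr[4]=6
(2, 3): arr[2]=12 > arr[3]=7
(2, 4): arr[2]=12 > arr[4]=6
(2, 5): arr[2]=12 > arr[5]=11
(3, 4): arr[3]=7 > arr[4]=6

Total inversions: 11

The array has 11 inversion(s): (0,1), (0,2), (0,3), (0,4), (0,5), (1,3), (1,4), (2,3), (2,4), (2,5), (3,4). Each pair (i,j) satisfies i < j and arr[i] > arr[j].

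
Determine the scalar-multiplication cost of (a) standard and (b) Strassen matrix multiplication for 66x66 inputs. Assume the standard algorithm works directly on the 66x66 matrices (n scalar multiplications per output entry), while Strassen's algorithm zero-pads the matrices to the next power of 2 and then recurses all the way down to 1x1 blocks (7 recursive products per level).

Matrix multiplication for 66x66 matrices:

Strassen's algorithm requires power-of-2 dimensions. Pad 66x66 to 128x128 (next power of 2).

Standard algorithm: 66^3 = 287496 multiplications
Strassen's algorithm: 7^(log2(128)) = 7^7 = 823543 multiplications
Difference: 287496 - 823543 = -536047 (Strassen uses MORE here due to padding overhead — for small or just-over-power-of-2 n, padding can outweigh the per-level savings)

Standard: 287496 multiplications (66^3). Strassen: 823543 multiplications (7^7, after padding to 128x128). Strassen reduces 8 recursive multiplications to 7 at each level.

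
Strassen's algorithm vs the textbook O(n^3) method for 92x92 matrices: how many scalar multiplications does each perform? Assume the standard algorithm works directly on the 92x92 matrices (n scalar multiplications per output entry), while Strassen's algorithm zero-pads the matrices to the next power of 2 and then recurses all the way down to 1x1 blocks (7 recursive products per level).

Matrix multiplication for 92x92 matrices:

Strassen's algorithm requires power-of-2 dimensions. Pad 92x92 to 128x128 (next power of 2).

Standard algorithm: 92^3 = 778688 multiplications
Strassen's algorithm: 7^(log2(128)) = 7^7 = 823543 multiplications
Difference: 778688 - 823543 = -44855 (Strassen uses MORE here due to padding overhead — for small or just-over-power-of-2 n, padding can outweigh the per-level savings)

Standard: 778688 multiplications (92^3). Strassen: 823543 multiplications (7^7, after padding to 128x128). Strassen reduces 8 recursive multiplications to 7 at each level.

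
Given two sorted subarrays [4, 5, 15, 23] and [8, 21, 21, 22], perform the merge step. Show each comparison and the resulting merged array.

Merging process:

Compare 4 vs 8: take 4 from left. Merged: [4]
Compare 5 vs 8: take 5 from left. Merged: [4, 5]
Compare 15 vs 8: take 8 from right. Merged: [4, 5, 8]
Compare 15 vs 21: take 15 from left. Merged: [4, 5, 8, 15]
Compare 23 vs 21: take 21 from right. Merged: [4, 5, 8, 15, 21]
Compare 23 vs 21: take 21 from right. Merged: [4, 5, 8, 15, 21, 21]
Compare 23 vs 22: take 22 from right. Merged: [4, 5, 8, 15, 21, 21, 22]
Append remaining from left: [23]. Merged: [4, 5, 8, 15, 21, 21, 22, 23]

Final merged array: [4, 5, 8, 15, 21, 21, 22, 23]
Total comparisons: 7

The merged array is [4, 5, 8, 15, 21, 21, 22, 23], requiring 7 comparisons. The merge step runs in O(n) time where n is the total number of elements.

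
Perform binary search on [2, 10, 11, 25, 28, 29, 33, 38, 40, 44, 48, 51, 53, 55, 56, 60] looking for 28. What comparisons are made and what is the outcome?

Binary search for 28 in [2, 10, 11, 25, 28, 29, 33, 38, 40, 44, 48, 51, 53, 55, 56, 60]:

lo=0, hi=15, mid=7, arr[mid]=38 -> 38 > 28, search left half
lo=0, hi=6, mid=3, arr[mid]=25 -> 25 < 28, search right half
lo=4, hi=6, mid=5, arr[mid]=29 -> 29 > 28, search left half
lo=4, hi=4, mid=4, arr[mid]=28 -> Found target at index 4!

Binary search finds 28 at index 4 after 4 comparisons. The search repeatedly halves the search space by comparing with the middle element.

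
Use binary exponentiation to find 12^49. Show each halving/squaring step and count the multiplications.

Computing 12^49 by squaring (build up from 12^1; each line after the first costs one multiplication):

12^1 = 12
12^2 = (12^1)^2 = 12^2 = 144
12^3 = 12 * 12^2 = 12 * 144 = 1728
12^6 = (12^3)^2 = 1728^2 = 2985984
12^12 = (12^6)^2 = 2985984^2 = 8916100448256
12^24 = (12^12)^2 = 8916100448256^2 = 79496847203390844133441536
12^48 = (12^24)^2 = 79496847203390844133441536^2 = 6319748715279270675921934218987893281199411530039296
12^49 = 12 * 12^48 = 12 * 6319748715279270675921934218987893281199411530039296 = 75836984583351248111063210627854719374392938360471552

Result: 75836984583351248111063210627854719374392938360471552
Multiplications needed: 7 (7 lines after 12^1)

12^49 = 75836984583351248111063210627854719374392938360471552. Using exponentiation by squaring, this requires 7 multiplications. The key idea: if the exponent is even, square the half-power; if odd, multiply by the base once.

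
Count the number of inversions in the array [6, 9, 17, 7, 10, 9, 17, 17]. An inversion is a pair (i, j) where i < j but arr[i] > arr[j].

Finding inversions in [6, 9, 17, 7, 10, 9, 17, 17]:

(1, 3): arr[1]=9 > arr[3]=7
(2, 3): arr[2]=17 > arr[3]=7
(2, 4): arr[2]=17 > arr[4]=10
(2, 5): arr[2]=17 > arr[5]=9
(4, 5): arr[4]=10 > arr[5]=9

Total inversions: 5

The array has 5 inversion(s): (1,3), (2,3), (2,4), (2,5), (4,5). Each pair (i,j) satisfies i < j and arr[i] > arr[j].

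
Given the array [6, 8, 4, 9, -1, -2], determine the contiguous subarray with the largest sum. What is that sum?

Using Kadane's algorithm on [6, 8, 4, 9, -1, -2]:

Scanning through the array:
Position 1 (value 8): max_ending_here = 14, max_so_far = 14
Position 2 (value 4): max_ending_here = 18, max_so_far = 18
Position 3 (value 9): max_ending_here = 27, max_so_far = 27
Position 4 (value -1): max_ending_here = 26, max_so_far = 27
Position 5 (value -2): max_ending_here = 24, max_so_far = 27

Maximum subarray: [6, 8, 4, 9]
Maximum sum: 27

The maximum subarray is [6, 8, 4, 9] with sum 27. This subarray runs from index 0 to index 3.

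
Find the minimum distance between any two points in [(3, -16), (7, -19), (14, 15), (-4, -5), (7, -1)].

Computing all pairwise distances among 5 points:

d((3, -16), (7, -19)) = 5.0 <-- minimum
d((3, -16), (14, 15)) = 32.8938
d((3, -16), (-4, -5)) = 13.0384
d((3, -16), (7, -1)) = 15.5242
d((7, -19), (14, 15)) = 34.7131
d((7, -19), (-4, -5)) = 17.8045
d((7, -19), (7, -1)) = 18.0
d((14, 15), (-4, -5)) = 26.9072
d((14, 15), (7, -1)) = 17.4642
d((-4, -5), (7, -1)) = 11.7047

Closest pair: (3, -16) and (7, -19) with distance 5.0

The closest pair is (3, -16) and (7, -19) with Euclidean distance 5.0. For 5 points, brute-force pairwise comparison is shown above. For large n, the divide-and-conquer algorithm (sort by x, recurse on halves, check the dividing strip) achieves O(n log n).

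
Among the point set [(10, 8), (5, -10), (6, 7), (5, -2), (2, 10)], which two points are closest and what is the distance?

Computing all pairwise distances among 5 points:

d((10, 8), (5, -10)) = 18.6815
d((10, 8), (6, 7)) = 4.1231 <-- minimum
d((10, 8), (5, -2)) = 11.1803
d((10, 8), (2, 10)) = 8.2462
d((5, -10), (6, 7)) = 17.0294
d((5, -10), (5, -2)) = 8.0
d((5, -10), (2, 10)) = 20.2237
d((6, 7), (5, -2)) = 9.0554
d((6, 7), (2, 10)) = 5.0
d((5, -2), (2, 10)) = 12.3693

Closest pair: (10, 8) and (6, 7) with distance 4.1231

The closest pair is (10, 8) and (6, 7) with Euclidean distance 4.1231. For 5 points, brute-force pairwise comparison is shown above. For large n, the divide-and-conquer algorithm (sort by x, recurse on halves, check the dividing strip) achieves O(n log n).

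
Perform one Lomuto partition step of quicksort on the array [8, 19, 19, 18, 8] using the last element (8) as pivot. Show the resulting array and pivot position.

Lomuto partition with pivot = 8:

Initial array: [8, 19, 19, 18, 8]

arr[0]=8 <= 8: swap with position 0, array becomes [8, 19, 19, 18, 8]
arr[1]=19 > 8: no swap
arr[2]=19 > 8: no swap
arr[3]=18 > 8: no swap

Place pivot at position 1: [8, 8, 19, 18, 19]
Pivot position: 1

After partitioning with pivot 8, the array becomes [8, 8, 19, 18, 19]. The pivot is placed at index 1. All elements to the left of the pivot are <= 8, and all elements to the right are > 8.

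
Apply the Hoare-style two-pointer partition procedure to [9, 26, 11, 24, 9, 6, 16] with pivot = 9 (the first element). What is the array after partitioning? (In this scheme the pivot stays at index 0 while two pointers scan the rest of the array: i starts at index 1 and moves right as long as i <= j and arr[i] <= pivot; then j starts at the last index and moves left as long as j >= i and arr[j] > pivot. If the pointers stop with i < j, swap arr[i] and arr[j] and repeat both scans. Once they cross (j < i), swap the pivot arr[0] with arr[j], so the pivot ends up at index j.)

Hoare-style two-pointer partition with pivot = 9:

Initial array: [9, 26, 11, 24, 9, 6, 16]

Pointers start at i = 1, j = 6.
i stops at index 1 (arr[1]=26 > 9), j stops at index 5 (arr[5]=6 <= 9): swap arr[1] and arr[5], array becomes [9, 6, 11, 24, 9, 26, 16]
i stops at index 2 (arr[2]=11 > 9), j stops at index 4 (arr[4]=9 <= 9): swap arr[2] and arr[4], array becomes [9, 6, 9, 24, 11, 26, 16]
i ends at 3, j ends at 2: the pointers have crossed (j < i), so scanning stops.

Swap pivot arr[0] with arr[2] to place pivot at position 2: [9, 6, 9, 24, 11, 26, 16]
Pivot position: 2

After partitioning with pivot 9, the array becomes [9, 6, 9, 24, 11, 26, 16]. The pivot is placed at index 2. All elements to the left of the pivot are <= 9, and all elements to the right are > 9.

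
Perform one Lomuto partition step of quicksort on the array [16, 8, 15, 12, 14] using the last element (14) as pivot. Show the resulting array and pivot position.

Lomuto partition with pivot = 14:

Initial array: [16, 8, 15, 12, 14]

arr[0]=16 > 14: no swap
arr[1]=8 <= 14: swap with position 0, array becomes [8, 16, 15, 12, 14]
arr[2]=15 > 14: no swap
arr[3]=12 <= 14: swap with position 1, array becomes [8, 12, 15, 16, 14]

Place pivot at position 2: [8, 12, 14, 16, 15]
Pivot position: 2

After partitioning with pivot 14, the array becomes [8, 12, 14, 16, 15]. The pivot is placed at index 2. All elements to the left of the pivot are <= 14, and all elements to the right are > 14.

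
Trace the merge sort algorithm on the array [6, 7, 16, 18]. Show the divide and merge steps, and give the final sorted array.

Merge sort trace:

Split: [6, 7, 16, 18] -> [6, 7] and [16, 18]
  Split: [6, 7] -> [6] and [7]
  Merge: [6] + [7] -> [6, 7]
  Split: [16, 18] -> [16] and [18]
  Merge: [16] + [18] -> [16, 18]
Merge: [6, 7] + [16, 18] -> [6, 7, 16, 18]

Final sorted array: [6, 7, 16, 18]

The merge sort proceeds by recursively splitting the array and merging sorted halves.
After all merges, the sorted array is [6, 7, 16, 18].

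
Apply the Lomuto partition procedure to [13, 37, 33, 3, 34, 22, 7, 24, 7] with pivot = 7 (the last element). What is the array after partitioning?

Lomuto partition with pivot = 7:

Initial array: [13, 37, 33, 3, 34, 22, 7, 24, 7]

arr[0]=13 > 7: no swap
arr[1]=37 > 7: no swap
arr[2]=33 > 7: no swap
arr[3]=3 <= 7: swap with position 0, array becomes [3, 37, 33, 13, 34, 22, 7, 24, 7]
arr[4]=34 > 7: no swap
arr[5]=22 > 7: no swap
arr[6]=7 <= 7: swap with position 1, array becomes [3, 7, 33, 13, 34, 22, 37, 24, 7]
arr[7]=24 > 7: no swap

Place pivot at position 2: [3, 7, 7, 13, 34, 22, 37, 24, 33]
Pivot position: 2

After partitioning with pivot 7, the array becomes [3, 7, 7, 13, 34, 22, 37, 24, 33]. The pivot is placed at index 2. All elements to the left of the pivot are <= 7, and all elements to the right are > 7.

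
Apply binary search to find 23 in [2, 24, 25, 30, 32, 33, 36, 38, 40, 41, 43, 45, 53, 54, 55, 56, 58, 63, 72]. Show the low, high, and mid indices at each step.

Binary search for 23 in [2, 24, 25, 30, 32, 33, 36, 38, 40, 41, 43, 45, 53, 54, 55, 56, 58, 63, 72]:

lo=0, hi=18, mid=9, arr[mid]=41 -> 41 > 23, search left half
lo=0, hi=8, mid=4, arr[mid]=32 -> 32 > 23, search left half
lo=0, hi=3, mid=1, arr[mid]=24 -> 24 > 23, search left half
lo=0, hi=0, mid=0, arr[mid]=2 -> 2 < 23, search right half
lo=1 > hi=0, target 23 not found

Binary search determines that 23 is not in the array after 4 comparisons. The search space was exhausted without finding the target.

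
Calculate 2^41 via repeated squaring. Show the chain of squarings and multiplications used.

Computing 2^41 by squaring (build up from 2^1; each line after the first costs one multiplication):

2^1 = 2
2^2 = (2^1)^2 = 2^2 = 4
2^4 = (2^2)^2 = 4^2 = 16
2^5 = 2 * 2^4 = 2 * 16 = 32
2^10 = (2^5)^2 = 32^2 = 1024
2^20 = (2^10)^2 = 1024^2 = 1048576
2^40 = (2^20)^2 = 1048576^2 = 1099511627776
2^41 = 2 * 2^40 = 2 * 1099511627776 = 2199023255552

Result: 2199023255552
Multiplications needed: 7 (7 lines after 2^1)

2^41 = 2199023255552. Using exponentiation by squaring, this requires 7 multiplications. The key idea: if the exponent is even, square the half-power; if odd, multiply by the base once.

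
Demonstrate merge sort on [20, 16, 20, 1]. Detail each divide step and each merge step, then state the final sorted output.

Merge sort trace:

Split: [20, 16, 20, 1] -> [20, 16] and [20, 1]
  Split: [20, 16] -> [20] and [16]
  Merge: [20] + [16] -> [16, 20]
  Split: [20, 1] -> [20] and [1]
  Merge: [20] + [1] -> [1, 20]
Merge: [16, 20] + [1, 20] -> [1, 16, 20, 20]

Final sorted array: [1, 16, 20, 20]

The merge sort proceeds by recursively splitting the array and merging sorted halves.
After all merges, the sorted array is [1, 16, 20, 20].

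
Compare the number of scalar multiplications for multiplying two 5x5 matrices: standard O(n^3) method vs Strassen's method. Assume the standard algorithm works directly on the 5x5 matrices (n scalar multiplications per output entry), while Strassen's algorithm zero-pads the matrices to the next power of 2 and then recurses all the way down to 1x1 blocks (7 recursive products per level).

Matrix multiplication for 5x5 matrices:

Strassen's algorithm requires power-of-2 dimensions. Pad 5x5 to 8x8 (next power of 2).

Standard algorithm: 5^3 = 125 multiplications
Strassen's algorithm: 7^(log2(8)) = 7^3 = 343 multiplications
Difference: 125 - 343 = -218 (Strassen uses MORE here due to padding overhead — for small or just-over-power-of-2 n, padding can outweigh the per-level savings)

Standard: 125 multiplications (5^3). Strassen: 343 multiplications (7^3, after padding to 8x8). Strassen reduces 8 recursive multiplications to 7 at each level.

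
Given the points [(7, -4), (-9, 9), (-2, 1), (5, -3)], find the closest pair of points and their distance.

Computing all pairwise distances among 4 points:

d((7, -4), (-9, 9)) = 20.6155
d((7, -4), (-2, 1)) = 10.2956
d((7, -4), (5, -3)) = 2.2361 <-- minimum
d((-9, 9), (-2, 1)) = 10.6301
d((-9, 9), (5, -3)) = 18.4391
d((-2, 1), (5, -3)) = 8.0623

Closest pair: (7, -4) and (5, -3) with distance 2.2361

The closest pair is (7, -4) and (5, -3) with Euclidean distance 2.2361. For 4 points, brute-force pairwise comparison is shown above. For large n, the divide-and-conquer algorithm (sort by x, recurse on halves, check the dividing strip) achieves O(n log n).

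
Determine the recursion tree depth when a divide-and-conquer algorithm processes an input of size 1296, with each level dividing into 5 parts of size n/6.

For divide and conquer with division factor 6:

Problem sizes at each level:
Level 0: 1296
Level 1: 216
Level 2: 36
Level 3: 6
Level 4: 1

The root is level 0 and the size-1 base case is level 4 (the tree spans levels 0 through 4, i.e. 5 levels counting the root), so the depth is the number of divisions: log_6(1296) = 4

The recursion tree depth is log_6(1296) = 4. At each level, the problem size is divided by 6, so it takes 4 divisions to reduce to a base case of size 1. The algorithm makes 5 recursive calls at each level.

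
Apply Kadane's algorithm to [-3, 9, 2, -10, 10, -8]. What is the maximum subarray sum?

Using Kadane's algorithm on [-3, 9, 2, -10, 10, -8]:

Scanning through the array:
Position 1 (value 9): max_ending_here = 9, max_so_far = 9
Position 2 (value 2): max_ending_here = 11, max_so_far = 11
Position 3 (value -10): max_ending_here = 1, max_so_far = 11
Position 4 (value 10): max_ending_here = 11, max_so_far = 11
Position 5 (value -8): max_ending_here = 3, max_so_far = 11

Maximum subarray: [9, 2]
Maximum sum: 11

The maximum subarray is [9, 2] with sum 11. This subarray runs from index 1 to index 2.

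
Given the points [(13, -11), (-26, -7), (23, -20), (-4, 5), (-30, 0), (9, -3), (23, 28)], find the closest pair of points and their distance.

Computing all pairwise distances among 7 points:

d((13, -11), (-26, -7)) = 39.2046
d((13, -11), (23, -20)) = 13.4536
d((13, -11), (-4, 5)) = 23.3452
d((13, -11), (-30, 0)) = 44.3847
d((13, -11), (9, -3)) = 8.9443
d((13, -11), (23, 28)) = 40.2616
d((-26, -7), (23, -20)) = 50.6952
d((-26, -7), (-4, 5)) = 25.0599
d((-26, -7), (-30, 0)) = 8.0623 <-- minimum
d((-26, -7), (9, -3)) = 35.2278
d((-26, -7), (23, 28)) = 60.2163
d((23, -20), (-4, 5)) = 36.7967
d((23, -20), (-30, 0)) = 56.648
d((23, -20), (9, -3)) = 22.0227
d((23, -20), (23, 28)) = 48.0
d((-4, 5), (-30, 0)) = 26.4764
d((-4, 5), (9, -3)) = 15.2643
d((-4, 5), (23, 28)) = 35.4683
d((-30, 0), (9, -3)) = 39.1152
d((-30, 0), (23, 28)) = 59.9416
d((9, -3), (23, 28)) = 34.0147

Closest pair: (-26, -7) and (-30, 0) with distance 8.0623

The closest pair is (-26, -7) and (-30, 0) with Euclidean distance 8.0623. For 7 points, brute-force pairwise comparison is shown above. For large n, the divide-and-conquer algorithm (sort by x, recurse on halves, check the dividing strip) achieves O(n log n).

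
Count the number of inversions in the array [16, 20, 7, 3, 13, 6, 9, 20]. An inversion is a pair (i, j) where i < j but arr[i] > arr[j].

Finding inversions in [16, 20, 7, 3, 13, 6, 9, 20]:

(0, 2): arr[0]=16 > arr[2]=7
(0, 3): arr[0]=16 > arr[3]=3
(0, 4): arr[0]=16 > arr[4]=13
(0, 5): arr[0]=16 > arr[5]=6
(0, 6): arr[0]=16 > arr[6]=9
(1, 2): arr[1]=20 > arr[2]=7
(1, 3): arr[1]=20 > arr[3]=3
(1, 4): arr[1]=20 > arr[4]=13
(1, 5): arr[1]=20 > arr[5]=6
(1, 6): arr[1]=20 > arr[6]=9
(2, 3): arr[2]=7 > arr[3]=3
(2, 5): arr[2]=7 > arr[5]=6
(4, 5): arr[4]=13 > arr[5]=6
(4, 6): arr[4]=13 > arr[6]=9

Total inversions: 14

The array has 14 inversion(s): (0,2), (0,3), (0,4), (0,5), (0,6), (1,2), (1,3), (1,4), (1,5), (1,6), (2,3), (2,5), (4,5), (4,6). Each pair (i,j) satisfies i < j and arr[i] > arr[j].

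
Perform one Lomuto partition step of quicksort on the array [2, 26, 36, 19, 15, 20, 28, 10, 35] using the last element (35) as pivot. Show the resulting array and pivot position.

Lomuto partition with pivot = 35:

Initial array: [2, 26, 36, 19, 15, 20, 28, 10, 35]

arr[0]=2 <= 35: swap with position 0, array becomes [2, 26, 36, 19, 15, 20, 28, 10, 35]
arr[1]=26 <= 35: swap with position 1, array becomes [2, 26, 36, 19, 15, 20, 28, 10, 35]
arr[2]=36 > 35: no swap
arr[3]=19 <= 35: swap with position 2, array becomes [2, 26, 19, 36, 15, 20, 28, 10, 35]
arr[4]=15 <= 35: swap with position 3, array becomes [2, 26, 19, 15, 36, 20, 28, 10, 35]
arr[5]=20 <= 35: swap with position 4, array becomes [2, 26, 19, 15, 20, 36, 28, 10, 35]
arr[6]=28 <= 35: swap with position 5, array becomes [2, 26, 19, 15, 20, 28, 36, 10, 35]
arr[7]=10 <= 35: swap with position 6, array becomes [2, 26, 19, 15, 20, 28, 10, 36, 35]

Place pivot at position 7: [2, 26, 19, 15, 20, 28, 10, 35, 36]
Pivot position: 7

After partitioning with pivot 35, the array becomes [2, 26, 19, 15, 20, 28, 10, 35, 36]. The pivot is placed at index 7. All elements to the left of the pivot are <= 35, and all elements to the right are > 35.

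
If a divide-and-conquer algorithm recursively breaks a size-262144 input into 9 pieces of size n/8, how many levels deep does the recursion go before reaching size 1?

For divide and conquer with division factor 8:

Problem sizes at each level:
Level 0: 262144
Level 1: 32768
Level 2: 4096
Level 3: 512
Level 4: 64
Level 5: 8
Level 6: 1

The root is level 0 and the size-1 base case is level 6 (the tree spans levels 0 through 6, i.e. 7 levels counting the root), so the depth is the number of divisions: log_8(262144) = 6

The recursion tree depth is log_8(262144) = 6. At each level, the problem size is divided by 8, so it takes 6 divisions to reduce to a base case of size 1. The algorithm makes 9 recursive calls at each level.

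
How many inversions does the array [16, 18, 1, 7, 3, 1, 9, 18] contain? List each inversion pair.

Finding inversions in [16, 18, 1, 7, 3, 1, 9, 18]:

(0, 2): arr[0]=16 > arr[2]=1
(0, 3): arr[0]=16 > arr[3]=7
(0, 4): arr[0]=16 > arr[4]=3
(0, 5): arr[0]=16 > arr[5]=1
(0, 6): arr[0]=16 > arr[6]=9
(1, 2): arr[1]=18 > arr[2]=1
(1, 3): arr[1]=18 > arr[3]=7
(1, 4): arr[1]=18 > arr[4]=3
(1, 5): arr[1]=18 > arr[5]=1
(1, 6): arr[1]=18 > arr[6]=9
(3, 4): arr[3]=7 > arr[4]=3
(3, 5): arr[3]=7 > arr[5]=1
(4, 5): arr[4]=3 > arr[5]=1

Total inversions: 13

The array has 13 inversion(s): (0,2), (0,3), (0,4), (0,5), (0,6), (1,2), (1,3), (1,4), (1,5), (1,6), (3,4), (3,5), (4,5). Each pair (i,j) satisfies i < j and arr[i] > arr[j].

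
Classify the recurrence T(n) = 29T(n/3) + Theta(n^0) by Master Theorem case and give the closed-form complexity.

Master Theorem for T(n) = 29T(n/3) + O(n^0):

a = 29, b = 3, c = 0
log_b(a) = log_3(29) = 3.0650

Case 1: c = 0 < log_3(29) = 3.0650
T(n) = O(n^(log_3 29))

For T(n) = 29T(n/3) + O(n^0): log_3(29) = 3.0650. This is Case 1 of the Master Theorem (c < log_b(a), work dominated by leaves), giving O(n^(log_3 29)).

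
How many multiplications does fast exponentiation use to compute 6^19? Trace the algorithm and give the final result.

Computing 6^19 by squaring (build up from 6^1; each line after the first costs one multiplication):

6^1 = 6
6^2 = (6^1)^2 = 6^2 = 36
6^4 = (6^2)^2 = 36^2 = 1296
6^8 = (6^4)^2 = 1296^2 = 1679616
6^9 = 6 * 6^8 = 6 * 1679616 = 10077696
6^18 = (6^9)^2 = 10077696^2 = 101559956668416
6^19 = 6 * 6^18 = 6 * 101559956668416 = 609359740010496

Result: 609359740010496
Multiplications needed: 6 (6 lines after 6^1)

6^19 = 609359740010496. Using exponentiation by squaring, this requires 6 multiplications. The key idea: if the exponent is even, square the half-power; if odd, multiply by the base once.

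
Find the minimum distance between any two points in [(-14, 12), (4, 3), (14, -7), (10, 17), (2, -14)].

Computing all pairwise distances among 5 points:

d((-14, 12), (4, 3)) = 20.1246
d((-14, 12), (14, -7)) = 33.8378
d((-14, 12), (10, 17)) = 24.5153
d((-14, 12), (2, -14)) = 30.5287
d((4, 3), (14, -7)) = 14.1421
d((4, 3), (10, 17)) = 15.2315
d((4, 3), (2, -14)) = 17.1172
d((14, -7), (10, 17)) = 24.3311
d((14, -7), (2, -14)) = 13.8924 <-- minimum
d((10, 17), (2, -14)) = 32.0156

Closest pair: (14, -7) and (2, -14) with distance 13.8924

The closest pair is (14, -7) and (2, -14) with Euclidean distance 13.8924. For 5 points, brute-force pairwise comparison is shown above. For large n, the divide-and-conquer algorithm (sort by x, recurse on halves, check the dividing strip) achieves O(n log n).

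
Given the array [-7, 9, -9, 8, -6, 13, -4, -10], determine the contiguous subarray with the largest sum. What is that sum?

Using Kadane's algorithm on [-7, 9, -9, 8, -6, 13, -4, -10]:

Scanning through the array:
Position 1 (value 9): max_ending_here = 9, max_so_far = 9
Position 2 (value -9): max_ending_here = 0, max_so_far = 9
Position 3 (value 8): max_ending_here = 8, max_so_far = 9
Position 4 (value -6): max_ending_here = 2, max_so_far = 9
Position 5 (value 13): max_ending_here = 15, max_so_far = 15
Position 6 (value -4): max_ending_here = 11, max_so_far = 15
Position 7 (value -10): max_ending_here = 1, max_so_far = 15

Maximum subarray: [9, -9, 8, -6, 13]
Maximum sum: 15

The maximum subarray is [9, -9, 8, -6, 13] with sum 15. This subarray runs from index 1 to index 5.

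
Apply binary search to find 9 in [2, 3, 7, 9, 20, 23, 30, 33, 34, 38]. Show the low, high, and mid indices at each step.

Binary search for 9 in [2, 3, 7, 9, 20, 23, 30, 33, 34, 38]:

lo=0, hi=9, mid=4, arr[mid]=20 -> 20 > 9, search left half
lo=0, hi=3, mid=1, arr[mid]=3 -> 3 < 9, search right half
lo=2, hi=3, mid=2, arr[mid]=7 -> 7 < 9, search right half
lo=3, hi=3, mid=3, arr[mid]=9 -> Found target at index 3!

Binary search finds 9 at index 3 after 4 comparisons. The search repeatedly halves the search space by comparing with the middle element.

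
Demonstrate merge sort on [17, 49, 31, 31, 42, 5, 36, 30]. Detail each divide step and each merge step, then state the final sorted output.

Merge sort trace:

Split: [17, 49, 31, 31, 42, 5, 36, 30] -> [17, 49, 31, 31] and [42, 5, 36, 30]
  Split: [17, 49, 31, 31] -> [17, 49] and [31, 31]
    Split: [17, 49] -> [17] and [49]
    Merge: [17] + [49] -> [17, 49]
    Split: [31, 31] -> [31] and [31]
    Merge: [31] + [31] -> [31, 31]
  Merge: [17, 49] + [31, 31] -> [17, 31, 31, 49]
  Split: [42, 5, 36, 30] -> [42, 5] and [36, 30]
    Split: [42, 5] -> [42] and [5]
    Merge: [42] + [5] -> [5, 42]
    Split: [36, 30] -> [36] and [30]
    Merge: [36] + [30] -> [30, 36]
  Merge: [5, 42] + [30, 36] -> [5, 30, 36, 42]
Merge: [17, 31, 31, 49] + [5, 30, 36, 42] -> [5, 17, 30, 31, 31, 36, 42, 49]

Final sorted array: [5, 17, 30, 31, 31, 36, 42, 49]

The merge sort proceeds by recursively splitting the array and merging sorted halves.
After all merges, the sorted array is [5, 17, 30, 31, 31, 36, 42, 49].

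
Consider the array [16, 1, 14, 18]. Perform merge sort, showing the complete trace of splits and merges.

Merge sort trace:

Split: [16, 1, 14, 18] -> [16, 1] and [14, 18]
  Split: [16, 1] -> [16] and [1]
  Merge: [16] + [1] -> [1, 16]
  Split: [14, 18] -> [14] and [18]
  Merge: [14] + [18] -> [14, 18]
Merge: [1, 16] + [14, 18] -> [1, 14, 16, 18]

Final sorted array: [1, 14, 16, 18]

The merge sort proceeds by recursively splitting the array and merging sorted halves.
After all merges, the sorted array is [1, 14, 16, 18].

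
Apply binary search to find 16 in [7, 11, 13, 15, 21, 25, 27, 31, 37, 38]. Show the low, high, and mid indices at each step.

Binary search for 16 in [7, 11, 13, 15, 21, 25, 27, 31, 37, 38]:

lo=0, hi=9, mid=4, arr[mid]=21 -> 21 > 16, search left half
lo=0, hi=3, mid=1, arr[mid]=11 -> 11 < 16, search right half
lo=2, hi=3, mid=2, arr[mid]=13 -> 13 < 16, search right half
lo=3, hi=3, mid=3, arr[mid]=15 -> 15 < 16, search right half
lo=4 > hi=3, target 16 not found

Binary search determines that 16 is not in the array after 4 comparisons. The search space was exhausted without finding the target.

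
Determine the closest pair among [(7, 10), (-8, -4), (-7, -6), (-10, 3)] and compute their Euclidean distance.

Computing all pairwise distances among 4 points:

d((7, 10), (-8, -4)) = 20.5183
d((7, 10), (-7, -6)) = 21.2603
d((7, 10), (-10, 3)) = 18.3848
d((-8, -4), (-7, -6)) = 2.2361 <-- minimum
d((-8, -4), (-10, 3)) = 7.2801
d((-7, -6), (-10, 3)) = 9.4868

Closest pair: (-8, -4) and (-7, -6) with distance 2.2361

The closest pair is (-8, -4) and (-7, -6) with Euclidean distance 2.2361. For 4 points, brute-force pairwise comparison is shown above. For large n, the divide-and-conquer algorithm (sort by x, recurse on halves, check the dividing strip) achieves O(n log n).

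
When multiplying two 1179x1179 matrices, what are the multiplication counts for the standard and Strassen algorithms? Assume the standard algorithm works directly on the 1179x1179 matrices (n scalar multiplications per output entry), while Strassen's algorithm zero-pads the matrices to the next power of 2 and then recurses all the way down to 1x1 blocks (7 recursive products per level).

Matrix multiplication for 1179x1179 matrices:

Strassen's algorithm requires power-of-2 dimensions. Pad 1179x1179 to 2048x2048 (next power of 2).

Standard algorithm: 1179^3 = 1638858339 multiplications
Strassen's algorithm: 7^(log2(2048)) = 7^11 = 1977326743 multiplications
Difference: 1638858339 - 1977326743 = -338468404 (Strassen uses MORE here due to padding overhead — for small or just-over-power-of-2 n, padding can outweigh the per-level savings)

Standard: 1638858339 multiplications (1179^3). Strassen: 1977326743 multiplications (7^11, after padding to 2048x2048). Strassen reduces 8 recursive multiplications to 7 at each level.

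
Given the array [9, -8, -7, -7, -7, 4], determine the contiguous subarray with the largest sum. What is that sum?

Using Kadane's algorithm on [9, -8, -7, -7, -7, 4]:

Scanning through the array:
Position 1 (value -8): max_ending_here = 1, max_so_far = 9
Position 2 (value -7): max_ending_here = -6, max_so_far = 9
Position 3 (value -7): max_ending_here = -7, max_so_far = 9
Position 4 (value -7): max_ending_here = -7, max_so_far = 9
Position 5 (value 4): max_ending_here = 4, max_so_far = 9

Maximum subarray: [9]
Maximum sum: 9

The maximum subarray is [9] with sum 9. This subarray runs from index 0 to index 0.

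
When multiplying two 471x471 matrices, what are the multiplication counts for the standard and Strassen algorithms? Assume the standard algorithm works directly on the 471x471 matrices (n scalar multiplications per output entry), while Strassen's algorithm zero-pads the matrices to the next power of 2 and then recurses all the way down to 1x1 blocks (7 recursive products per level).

Matrix multiplication for 471x471 matrices:

Strassen's algorithm requires power-of-2 dimensions. Pad 471x471 to 512x512 (next power of 2).

Standard algorithm: 471^3 = 104487111 multiplications
Strassen's algorithm: 7^(log2(512)) = 7^9 = 40353607 multiplications
Savings: 104487111 - 40353607 = 64133504 multiplications

Standard: 104487111 multiplications (471^3). Strassen: 40353607 multiplications (7^9, after padding to 512x512). Strassen reduces 8 recursive multiplications to 7 at each level.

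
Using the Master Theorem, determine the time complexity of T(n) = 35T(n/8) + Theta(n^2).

Master Theorem for T(n) = 35T(n/8) + O(n^2):

a = 35, b = 8, c = 2
log_b(a) = log_8(35) = 1.7098

Case 3: c = 2 > log_8(35) = 1.7098
T(n) = O(n^2) = O(n^2)

For T(n) = 35T(n/8) + O(n^2): log_8(35) = 1.7098. This is Case 3 of the Master Theorem (c > log_b(a), work dominated by root), giving O(n^2).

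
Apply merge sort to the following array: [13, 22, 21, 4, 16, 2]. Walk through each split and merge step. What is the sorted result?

Merge sort trace:

Split: [13, 22, 21, 4, 16, 2] -> [13, 22, 21] and [4, 16, 2]
  Split: [13, 22, 21] -> [13] and [22, 21]
    Split: [22, 21] -> [22] and [21]
    Merge: [22] + [21] -> [21, 22]
  Merge: [13] + [21, 22] -> [13, 21, 22]
  Split: [4, 16, 2] -> [4] and [16, 2]
    Split: [16, 2] -> [16] and [2]
    Merge: [16] + [2] -> [2, 16]
  Merge: [4] + [2, 16] -> [2, 4, 16]
Merge: [13, 21, 22] + [2, 4, 16] -> [2, 4, 13, 16, 21, 22]

Final sorted array: [2, 4, 13, 16, 21, 22]

The merge sort proceeds by recursively splitting the array and merging sorted halves.
After all merges, the sorted array is [2, 4, 13, 16, 21, 22].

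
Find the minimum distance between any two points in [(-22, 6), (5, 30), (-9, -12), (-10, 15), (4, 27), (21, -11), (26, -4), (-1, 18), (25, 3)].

Computing all pairwise distances among 9 points:

d((-22, 6), (5, 30)) = 36.1248
d((-22, 6), (-9, -12)) = 22.2036
d((-22, 6), (-10, 15)) = 15.0
d((-22, 6), (4, 27)) = 33.4215
d((-22, 6), (21, -11)) = 46.2385
d((-22, 6), (26, -4)) = 49.0306
d((-22, 6), (-1, 18)) = 24.1868
d((-22, 6), (25, 3)) = 47.0956
d((5, 30), (-9, -12)) = 44.2719
d((5, 30), (-10, 15)) = 21.2132
d((5, 30), (4, 27)) = 3.1623 <-- minimum
d((5, 30), (21, -11)) = 44.0114
d((5, 30), (26, -4)) = 39.9625
d((5, 30), (-1, 18)) = 13.4164
d((5, 30), (25, 3)) = 33.6006
d((-9, -12), (-10, 15)) = 27.0185
d((-9, -12), (4, 27)) = 41.1096
d((-9, -12), (21, -11)) = 30.0167
d((-9, -12), (26, -4)) = 35.9026
d((-9, -12), (-1, 18)) = 31.0483
d((-9, -12), (25, 3)) = 37.1618
d((-10, 15), (4, 27)) = 18.4391
d((-10, 15), (21, -11)) = 40.4599
d((-10, 15), (26, -4)) = 40.7063
d((-10, 15), (-1, 18)) = 9.4868
d((-10, 15), (25, 3)) = 37.0
d((4, 27), (21, -11)) = 41.6293
d((4, 27), (26, -4)) = 38.0132
d((4, 27), (-1, 18)) = 10.2956
d((4, 27), (25, 3)) = 31.8904
d((21, -11), (26, -4)) = 8.6023
d((21, -11), (-1, 18)) = 36.4005
d((21, -11), (25, 3)) = 14.5602
d((26, -4), (-1, 18)) = 34.8281
d((26, -4), (25, 3)) = 7.0711
d((-1, 18), (25, 3)) = 30.0167

Closest pair: (5, 30) and (4, 27) with distance 3.1623

The closest pair is (5, 30) and (4, 27) with Euclidean distance 3.1623. For 9 points, brute-force pairwise comparison is shown above. For large n, the divide-and-conquer algorithm (sort by x, recurse on halves, check the dividing strip) achieves O(n log n).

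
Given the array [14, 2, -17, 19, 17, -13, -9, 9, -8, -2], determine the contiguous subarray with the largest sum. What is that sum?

Using Kadane's algorithm on [14, 2, -17, 19, 17, -13, -9, 9, -8, -2]:

Scanning through the array:
Position 1 (value 2): max_ending_here = 16, max_so_far = 16
Position 2 (value -17): max_ending_here = -1, max_so_far = 16
Position 3 (value 19): max_ending_here = 19, max_so_far = 19
Position 4 (value 17): max_ending_here = 36, max_so_far = 36
Position 5 (value -13): max_ending_here = 23, max_so_far = 36
Position 6 (value -9): max_ending_here = 14, max_so_far = 36
Position 7 (value 9): max_ending_here = 23, max_so_far = 36
Position 8 (value -8): max_ending_here = 15, max_so_far = 36
Position 9 (value -2): max_ending_here = 13, max_so_far = 36

Maximum subarray: [19, 17]
Maximum sum: 36

The maximum subarray is [19, 17] with sum 36. This subarray runs from index 3 to index 4.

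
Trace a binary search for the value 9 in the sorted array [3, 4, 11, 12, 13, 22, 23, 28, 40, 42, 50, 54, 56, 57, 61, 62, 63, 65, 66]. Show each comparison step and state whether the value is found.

Binary search for 9 in [3, 4, 11, 12, 13, 22, 23, 28, 40, 42, 50, 54, 56, 57, 61, 62, 63, 65, 66]:

lo=0, hi=18, mid=9, arr[mid]=42 -> 42 > 9, search left half
lo=0, hi=8, mid=4, arr[mid]=13 -> 13 > 9, search left half
lo=0, hi=3, mid=1, arr[mid]=4 -> 4 < 9, search right half
lo=2, hi=3, mid=2, arr[mid]=11 -> 11 > 9, search left half
lo=2 > hi=1, target 9 not found

Binary search determines that 9 is not in the array after 4 comparisons. The search space was exhausted without finding the target.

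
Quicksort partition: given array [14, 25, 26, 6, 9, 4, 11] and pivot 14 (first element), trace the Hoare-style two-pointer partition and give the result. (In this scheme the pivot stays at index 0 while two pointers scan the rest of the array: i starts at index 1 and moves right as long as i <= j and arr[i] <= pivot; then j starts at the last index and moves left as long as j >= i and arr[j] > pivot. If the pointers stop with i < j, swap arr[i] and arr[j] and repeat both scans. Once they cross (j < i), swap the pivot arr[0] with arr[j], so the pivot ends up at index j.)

Hoare-style two-pointer partition with pivot = 14:

Initial array: [14, 25, 26, 6, 9, 4, 11]

Pointers start at i = 1, j = 6.
i stops at index 1 (arr[1]=25 > 14), j stops at index 6 (arr[6]=11 <= 14): swap arr[1] and arr[6], array becomes [14, 11, 26, 6, 9, 4, 25]
i stops at index 2 (arr[2]=26 > 14), j stops at index 5 (arr[5]=4 <= 14): swap arr[2] and arr[5], array becomes [14, 11, 4, 6, 9, 26, 25]
i ends at 5, j ends at 4: the pointers have crossed (j < i), so scanning stops.

Swap pivot arr[0] with arr[4] to place pivot at position 4: [9, 11, 4, 6, 14, 26, 25]
Pivot position: 4

After partitioning with pivot 14, the array becomes [9, 11, 4, 6, 14, 26, 25]. The pivot is placed at index 4. All elements to the left of the pivot are <= 14, and all elements to the right are > 14.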